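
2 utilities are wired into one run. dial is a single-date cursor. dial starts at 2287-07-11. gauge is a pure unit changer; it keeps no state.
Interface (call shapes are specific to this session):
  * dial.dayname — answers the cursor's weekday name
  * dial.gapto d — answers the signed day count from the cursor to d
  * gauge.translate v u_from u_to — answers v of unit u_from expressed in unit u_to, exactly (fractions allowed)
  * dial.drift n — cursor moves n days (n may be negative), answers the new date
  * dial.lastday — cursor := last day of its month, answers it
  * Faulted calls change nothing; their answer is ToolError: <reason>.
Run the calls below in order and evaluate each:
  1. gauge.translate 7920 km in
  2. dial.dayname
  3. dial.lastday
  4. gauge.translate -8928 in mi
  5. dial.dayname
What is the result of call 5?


// 1. gauge.translate(v: 7920, u_from: km, u_to: in) ~> 39600000000/127
// 2. dial.dayname() ~> Monday
// 3. dial.lastday() ~> 2287-07-31
// 4. gauge.translate(v: -8928, u_from: in, u_to: mi) ~> -31/220
// 5. dial.dayname() ~> Sunday

Answer: Sunday


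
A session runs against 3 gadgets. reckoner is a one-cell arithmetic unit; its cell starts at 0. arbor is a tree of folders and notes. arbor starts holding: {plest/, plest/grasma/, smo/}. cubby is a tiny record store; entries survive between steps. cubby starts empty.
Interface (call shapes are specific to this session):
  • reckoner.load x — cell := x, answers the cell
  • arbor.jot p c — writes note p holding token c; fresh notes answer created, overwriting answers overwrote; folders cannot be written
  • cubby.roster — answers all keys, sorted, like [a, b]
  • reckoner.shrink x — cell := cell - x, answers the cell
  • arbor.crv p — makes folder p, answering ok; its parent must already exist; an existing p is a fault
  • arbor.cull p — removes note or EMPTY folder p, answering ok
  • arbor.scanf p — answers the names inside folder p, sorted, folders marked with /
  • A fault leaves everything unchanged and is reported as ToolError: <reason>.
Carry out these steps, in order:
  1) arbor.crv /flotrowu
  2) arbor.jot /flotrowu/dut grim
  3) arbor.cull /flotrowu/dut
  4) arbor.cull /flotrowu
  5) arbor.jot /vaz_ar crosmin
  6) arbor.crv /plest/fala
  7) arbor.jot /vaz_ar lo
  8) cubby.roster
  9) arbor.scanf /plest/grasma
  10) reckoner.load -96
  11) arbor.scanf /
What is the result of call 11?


CALL arbor.crv[p='/flotrowu']
RET  ok
CALL arbor.jot[p='/flotrowu/dut'; c='grim']
RET  created
CALL arbor.cull[p='/flotrowu/dut']
RET  ok
CALL arbor.cull[p='/flotrowu']
RET  ok
CALL arbor.jot[p='/vaz_ar'; c='crosmin']
RET  created
CALL arbor.crv[p='/plest/fala']
RET  ok
CALL arbor.jot[p='/vaz_ar'; c='lo']
RET  overwrote
CALL cubby.roster[]
RET  []
CALL arbor.scanf[p='/plest/grasma']
RET  []
CALL reckoner.load[x='-96']
RET  -96
CALL arbor.scanf[p='/']
RET  [plest/, smo/, vaz_ar]

Answer: [plest/, smo/, vaz_ar]


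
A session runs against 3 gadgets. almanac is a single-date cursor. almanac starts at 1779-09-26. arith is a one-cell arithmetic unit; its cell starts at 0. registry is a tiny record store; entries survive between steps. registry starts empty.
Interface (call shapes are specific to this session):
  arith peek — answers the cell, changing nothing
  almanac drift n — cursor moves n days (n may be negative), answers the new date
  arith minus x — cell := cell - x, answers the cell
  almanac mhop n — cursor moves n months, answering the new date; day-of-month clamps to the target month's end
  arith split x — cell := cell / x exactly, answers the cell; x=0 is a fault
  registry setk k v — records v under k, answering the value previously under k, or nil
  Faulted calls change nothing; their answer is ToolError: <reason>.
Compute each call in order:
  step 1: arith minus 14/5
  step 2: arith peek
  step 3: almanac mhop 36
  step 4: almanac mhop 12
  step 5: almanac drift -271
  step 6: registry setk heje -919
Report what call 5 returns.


Answer: 1782-12-29

Derivation:
·→ arith minus(x→14/5)
·← -14/5
·→ arith peek()
·← -14/5
·→ almanac mhop(n→36)
·← 1782-09-26
·→ almanac mhop(n→12)
·← 1783-09-26
·→ almanac drift(n→-271)
·← 1782-12-29
·→ registry setk(k→heje, v→-919)
·← nil


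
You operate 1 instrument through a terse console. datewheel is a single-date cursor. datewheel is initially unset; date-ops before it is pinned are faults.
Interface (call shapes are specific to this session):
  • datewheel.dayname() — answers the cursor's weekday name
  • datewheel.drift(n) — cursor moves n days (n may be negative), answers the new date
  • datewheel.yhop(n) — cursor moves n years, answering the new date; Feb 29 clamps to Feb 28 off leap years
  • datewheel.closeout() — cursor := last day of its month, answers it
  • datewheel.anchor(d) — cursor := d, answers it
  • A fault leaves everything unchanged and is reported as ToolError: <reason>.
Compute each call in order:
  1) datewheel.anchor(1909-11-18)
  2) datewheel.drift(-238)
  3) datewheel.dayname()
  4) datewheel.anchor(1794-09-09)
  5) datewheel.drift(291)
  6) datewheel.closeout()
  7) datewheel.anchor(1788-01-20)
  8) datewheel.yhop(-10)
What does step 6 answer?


Then datewheel.anchor passing d→1909-11-18, — result: 1909-11-18.
I call datewheel.drift passing n→-238, giving 1909-03-25.
I call datewheel.dayname(): Thursday.
Using datewheel.anchor passing d→1794-09-09, and see 1794-09-09.
I try datewheel.drift passing n→291, → 1795-06-27.
I use datewheel.closeout(): 1795-06-30.
Now I run datewheel.anchor passing d→1788-01-20, and get 1788-01-20.
I run datewheel.yhop passing n→-10: 1778-01-20.

Answer: 1795-06-30


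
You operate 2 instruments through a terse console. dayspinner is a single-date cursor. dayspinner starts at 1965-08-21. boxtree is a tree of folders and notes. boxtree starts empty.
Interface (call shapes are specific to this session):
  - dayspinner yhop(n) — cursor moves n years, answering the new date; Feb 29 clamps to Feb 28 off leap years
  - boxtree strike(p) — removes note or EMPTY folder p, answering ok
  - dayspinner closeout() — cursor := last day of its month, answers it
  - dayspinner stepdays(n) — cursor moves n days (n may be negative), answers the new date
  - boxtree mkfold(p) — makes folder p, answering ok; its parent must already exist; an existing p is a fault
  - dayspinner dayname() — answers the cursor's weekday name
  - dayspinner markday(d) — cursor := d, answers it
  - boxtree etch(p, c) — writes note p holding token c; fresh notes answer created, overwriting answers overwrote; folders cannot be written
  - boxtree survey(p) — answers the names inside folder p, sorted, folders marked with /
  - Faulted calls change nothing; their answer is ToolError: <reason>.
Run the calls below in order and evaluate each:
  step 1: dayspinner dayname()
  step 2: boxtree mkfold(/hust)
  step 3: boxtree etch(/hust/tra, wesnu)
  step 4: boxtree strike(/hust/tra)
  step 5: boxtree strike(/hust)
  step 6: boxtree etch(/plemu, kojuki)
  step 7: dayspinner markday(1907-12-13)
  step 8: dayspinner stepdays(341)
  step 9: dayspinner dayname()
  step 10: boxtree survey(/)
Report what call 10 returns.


> dayspinner dayname
= Saturday
> boxtree mkfold p: /hust
= ok
> boxtree etch p: /hust/tra c: wesnu
= created
> boxtree strike p: /hust/tra
= ok
> boxtree strike p: /hust
= ok
> boxtree etch p: /plemu c: kojuki
= created
> dayspinner markday d: 1907-12-13
= 1907-12-13
> dayspinner stepdays n: 341
= 1908-11-18
> dayspinner dayname
= Wednesday
> boxtree survey p: /
= [plemu]

Answer: [plemu]


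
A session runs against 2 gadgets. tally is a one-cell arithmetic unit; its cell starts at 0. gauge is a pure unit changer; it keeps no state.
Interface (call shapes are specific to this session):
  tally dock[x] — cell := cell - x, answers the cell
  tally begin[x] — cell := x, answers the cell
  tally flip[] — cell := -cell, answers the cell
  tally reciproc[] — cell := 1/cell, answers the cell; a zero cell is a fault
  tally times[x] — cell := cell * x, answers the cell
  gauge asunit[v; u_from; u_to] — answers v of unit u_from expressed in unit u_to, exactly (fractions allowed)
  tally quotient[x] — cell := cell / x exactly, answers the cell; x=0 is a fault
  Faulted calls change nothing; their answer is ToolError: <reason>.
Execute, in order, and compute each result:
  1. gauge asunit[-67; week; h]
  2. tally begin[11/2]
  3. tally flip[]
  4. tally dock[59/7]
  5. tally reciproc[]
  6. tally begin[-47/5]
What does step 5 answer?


Step: gauge asunit[v='-67'; u_from='week'; u_to='h']
Result: -11256
Step: tally begin[x='11/2']
Result: 11/2
Step: tally flip[]
Result: -11/2
Step: tally dock[x='59/7']
Result: -195/14
Step: tally reciproc[]
Result: -14/195
Step: tally begin[x='-47/5']
Result: -47/5

Answer: -14/195


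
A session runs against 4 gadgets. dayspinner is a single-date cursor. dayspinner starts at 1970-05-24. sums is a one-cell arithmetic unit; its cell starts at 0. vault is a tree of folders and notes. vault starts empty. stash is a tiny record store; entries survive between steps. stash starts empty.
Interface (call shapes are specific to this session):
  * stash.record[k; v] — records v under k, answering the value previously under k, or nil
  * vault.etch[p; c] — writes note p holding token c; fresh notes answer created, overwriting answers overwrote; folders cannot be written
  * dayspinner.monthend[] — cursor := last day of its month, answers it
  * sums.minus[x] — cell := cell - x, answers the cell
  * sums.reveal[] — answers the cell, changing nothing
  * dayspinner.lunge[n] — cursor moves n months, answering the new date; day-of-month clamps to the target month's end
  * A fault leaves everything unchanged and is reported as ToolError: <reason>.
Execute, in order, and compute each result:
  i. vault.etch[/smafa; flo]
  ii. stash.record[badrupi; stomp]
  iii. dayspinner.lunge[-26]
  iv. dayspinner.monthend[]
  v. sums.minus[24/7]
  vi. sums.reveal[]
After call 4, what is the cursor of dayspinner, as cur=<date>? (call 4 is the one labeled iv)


Answer: cur=1968-03-31

Derivation:
[in] etch p=/smafa c=flo
  created
[in] record k=badrupi v=stomp
  nil
[in] lunge n=-26
  1968-03-24
[in] monthend
  1968-03-31
[in] minus x=24/7
  -24/7
[in] reveal
  -24/7


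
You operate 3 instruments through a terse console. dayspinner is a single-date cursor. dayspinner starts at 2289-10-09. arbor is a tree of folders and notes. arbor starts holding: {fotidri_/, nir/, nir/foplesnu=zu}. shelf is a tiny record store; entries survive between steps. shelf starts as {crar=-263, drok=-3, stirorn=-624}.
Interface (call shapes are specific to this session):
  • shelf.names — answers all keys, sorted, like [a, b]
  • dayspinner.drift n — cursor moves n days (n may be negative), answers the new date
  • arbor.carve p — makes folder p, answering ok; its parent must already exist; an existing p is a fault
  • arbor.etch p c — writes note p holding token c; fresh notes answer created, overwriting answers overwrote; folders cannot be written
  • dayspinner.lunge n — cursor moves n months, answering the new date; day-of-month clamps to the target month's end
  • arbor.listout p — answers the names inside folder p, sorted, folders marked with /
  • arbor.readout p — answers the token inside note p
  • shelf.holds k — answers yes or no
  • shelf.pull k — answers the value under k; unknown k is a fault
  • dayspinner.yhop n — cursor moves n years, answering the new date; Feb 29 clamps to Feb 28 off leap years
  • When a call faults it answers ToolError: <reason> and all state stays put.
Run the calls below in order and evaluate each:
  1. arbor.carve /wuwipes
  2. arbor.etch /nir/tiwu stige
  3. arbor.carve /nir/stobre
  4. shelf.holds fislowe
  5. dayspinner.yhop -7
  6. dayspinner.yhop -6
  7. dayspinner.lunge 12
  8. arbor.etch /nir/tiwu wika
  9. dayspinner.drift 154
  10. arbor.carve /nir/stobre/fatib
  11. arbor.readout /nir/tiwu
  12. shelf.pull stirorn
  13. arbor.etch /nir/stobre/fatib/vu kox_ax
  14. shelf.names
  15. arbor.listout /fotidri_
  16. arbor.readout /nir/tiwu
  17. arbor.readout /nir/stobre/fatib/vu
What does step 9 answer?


[in] carve /wuwipes
= ok
[in] etch /nir/tiwu stige
= created
[in] carve /nir/stobre
= ok
[in] holds fislowe
= no
[in] yhop -7
= 2282-10-09
[in] yhop -6
= 2276-10-09
[in] lunge 12
= 2277-10-09
[in] etch /nir/tiwu wika
= overwrote
[in] drift 154
= 2278-03-12
[in] carve /nir/stobre/fatib
= ok
[in] readout /nir/tiwu
= wika
[in] pull stirorn
= -624
[in] etch /nir/stobre/fatib/vu kox_ax
= created
[in] names
= [crar, drok, stirorn]
[in] listout /fotidri_
= []
[in] readout /nir/tiwu
= wika
[in] readout /nir/stobre/fatib/vu
= kox_ax

Answer: 2278-03-12


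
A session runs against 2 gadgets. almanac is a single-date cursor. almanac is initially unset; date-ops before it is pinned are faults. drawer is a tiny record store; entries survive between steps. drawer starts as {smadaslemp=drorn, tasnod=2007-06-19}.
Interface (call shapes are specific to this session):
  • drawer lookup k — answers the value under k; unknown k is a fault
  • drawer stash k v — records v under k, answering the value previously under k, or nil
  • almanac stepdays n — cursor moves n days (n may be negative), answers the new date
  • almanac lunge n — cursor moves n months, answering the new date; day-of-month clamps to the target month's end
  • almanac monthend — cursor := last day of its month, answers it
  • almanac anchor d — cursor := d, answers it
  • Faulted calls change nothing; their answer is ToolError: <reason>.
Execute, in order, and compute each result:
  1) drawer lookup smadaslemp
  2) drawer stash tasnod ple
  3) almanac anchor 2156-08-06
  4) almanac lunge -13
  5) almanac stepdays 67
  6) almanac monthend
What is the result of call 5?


Answer: 2155-09-11

Derivation:
% drawer lookup smadaslemp
[out] drorn
% drawer stash tasnod ple
[out] 2007-06-19
% almanac anchor 2156-08-06
[out] 2156-08-06
% almanac lunge -13
[out] 2155-07-06
% almanac stepdays 67
[out] 2155-09-11
% almanac monthend
[out] 2155-09-30


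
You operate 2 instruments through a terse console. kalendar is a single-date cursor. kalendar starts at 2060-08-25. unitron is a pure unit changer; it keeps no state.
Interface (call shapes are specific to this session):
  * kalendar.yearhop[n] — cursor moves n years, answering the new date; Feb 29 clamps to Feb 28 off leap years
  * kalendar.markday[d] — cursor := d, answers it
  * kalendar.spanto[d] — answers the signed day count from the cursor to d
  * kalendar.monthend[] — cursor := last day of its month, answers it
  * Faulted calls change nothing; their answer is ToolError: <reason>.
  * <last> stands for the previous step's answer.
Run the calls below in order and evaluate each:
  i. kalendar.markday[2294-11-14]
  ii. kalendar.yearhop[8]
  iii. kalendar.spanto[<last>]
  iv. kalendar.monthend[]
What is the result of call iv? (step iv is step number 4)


! 1. kalendar.markday(d=2294-11-14) ~> 2294-11-14
! 2. kalendar.yearhop(n=8) ~> 2302-11-14
! 3. kalendar.spanto(d=<last>) ~> 0
! 4. kalendar.monthend() ~> 2302-11-30

Answer: 2302-11-30


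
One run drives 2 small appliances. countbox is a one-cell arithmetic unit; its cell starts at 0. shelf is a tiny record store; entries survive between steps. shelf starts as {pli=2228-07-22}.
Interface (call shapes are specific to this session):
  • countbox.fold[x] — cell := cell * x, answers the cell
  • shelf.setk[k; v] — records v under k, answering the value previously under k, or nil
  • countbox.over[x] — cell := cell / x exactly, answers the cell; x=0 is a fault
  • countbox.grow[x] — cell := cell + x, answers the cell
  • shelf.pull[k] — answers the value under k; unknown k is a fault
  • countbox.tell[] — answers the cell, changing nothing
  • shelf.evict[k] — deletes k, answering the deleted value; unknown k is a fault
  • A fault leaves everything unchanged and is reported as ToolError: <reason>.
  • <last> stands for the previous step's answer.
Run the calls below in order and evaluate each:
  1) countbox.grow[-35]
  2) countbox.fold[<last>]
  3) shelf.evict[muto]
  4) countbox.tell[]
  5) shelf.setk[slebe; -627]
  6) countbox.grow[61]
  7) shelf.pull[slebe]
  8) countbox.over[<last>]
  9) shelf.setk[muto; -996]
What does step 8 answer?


Answer: -1286/627

Derivation:
-> grow(x='-35')
<- -35
-> fold(x='<last>')
<- 1225
-> evict(k='muto')
<- ToolError: no such key muto
-> tell()
<- 1225
-> setk(k='slebe', v='-627')
<- nil
-> grow(x='61')
<- 1286
-> pull(k='slebe')
<- -627
-> over(x='<last>')
<- -1286/627
-> setk(k='muto', v='-996')
<- nil


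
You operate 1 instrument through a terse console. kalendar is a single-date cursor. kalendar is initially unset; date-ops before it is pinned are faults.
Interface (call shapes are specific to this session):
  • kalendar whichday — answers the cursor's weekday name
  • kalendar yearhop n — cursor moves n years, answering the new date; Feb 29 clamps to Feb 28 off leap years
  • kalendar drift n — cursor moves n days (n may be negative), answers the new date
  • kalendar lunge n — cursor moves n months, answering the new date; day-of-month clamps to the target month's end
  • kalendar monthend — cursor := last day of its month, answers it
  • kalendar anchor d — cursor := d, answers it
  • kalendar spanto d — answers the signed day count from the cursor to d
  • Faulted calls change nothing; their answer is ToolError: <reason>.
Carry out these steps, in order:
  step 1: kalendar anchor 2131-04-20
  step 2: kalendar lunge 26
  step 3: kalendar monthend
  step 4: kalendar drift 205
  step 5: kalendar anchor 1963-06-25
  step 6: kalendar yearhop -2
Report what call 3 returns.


Using kalendar anchor passing d=2131-04-20, giving 2131-04-20.
I use kalendar lunge passing n=26, and get 2133-06-20.
Then kalendar monthend(), and observe 2133-06-30.
Then kalendar drift passing n=205, and observe 2134-01-21.
Next I call kalendar anchor passing d=1963-06-25: 1963-06-25.
Now I run kalendar yearhop passing n=-2, — result: 1961-06-25.

Answer: 2133-06-30


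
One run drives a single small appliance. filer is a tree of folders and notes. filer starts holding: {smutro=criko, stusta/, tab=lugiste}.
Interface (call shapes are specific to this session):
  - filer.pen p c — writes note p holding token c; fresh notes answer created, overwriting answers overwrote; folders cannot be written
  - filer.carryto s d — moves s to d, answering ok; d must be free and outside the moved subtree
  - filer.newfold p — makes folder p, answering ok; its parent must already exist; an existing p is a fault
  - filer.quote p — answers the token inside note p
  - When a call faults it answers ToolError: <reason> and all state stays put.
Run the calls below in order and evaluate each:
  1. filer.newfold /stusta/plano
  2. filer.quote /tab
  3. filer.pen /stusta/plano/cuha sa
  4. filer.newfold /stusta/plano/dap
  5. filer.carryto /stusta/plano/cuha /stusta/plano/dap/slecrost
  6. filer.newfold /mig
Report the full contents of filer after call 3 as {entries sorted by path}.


Answer: {smutro=criko, stusta/, stusta/plano/, stusta/plano/cuha=sa, tab=lugiste}

Derivation:
# 1. filer.newfold(p=/stusta/plano) => ok
# 2. filer.quote(p=/tab) => lugiste
# 3. filer.pen(p=/stusta/plano/cuha, c=sa) => created
# 4. filer.newfold(p=/stusta/plano/dap) => ok
# 5. filer.carryto(s=/stusta/plano/cuha, d=/stusta/plano/dap/slecrost) => ok
# 6. filer.newfold(p=/mig) => ok


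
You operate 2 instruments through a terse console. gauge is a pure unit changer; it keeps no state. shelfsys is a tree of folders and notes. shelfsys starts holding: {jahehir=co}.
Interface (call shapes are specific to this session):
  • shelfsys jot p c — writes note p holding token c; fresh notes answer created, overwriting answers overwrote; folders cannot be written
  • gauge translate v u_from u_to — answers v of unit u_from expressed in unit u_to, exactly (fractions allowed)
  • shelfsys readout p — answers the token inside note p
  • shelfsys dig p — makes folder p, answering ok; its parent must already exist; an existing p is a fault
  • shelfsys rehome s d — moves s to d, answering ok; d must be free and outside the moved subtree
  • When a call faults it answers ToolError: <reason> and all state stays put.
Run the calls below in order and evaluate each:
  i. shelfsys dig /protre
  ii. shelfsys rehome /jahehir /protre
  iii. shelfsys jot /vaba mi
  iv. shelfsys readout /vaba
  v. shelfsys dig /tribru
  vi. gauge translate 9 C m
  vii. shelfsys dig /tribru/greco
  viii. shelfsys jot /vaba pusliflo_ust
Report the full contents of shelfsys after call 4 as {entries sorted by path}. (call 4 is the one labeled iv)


! shelfsys dig(p=/protre) == ok
! shelfsys rehome(s=/jahehir, d=/protre) == ToolError: exists
! shelfsys jot(p=/vaba, c=mi) == created
! shelfsys readout(p=/vaba) == mi
! shelfsys dig(p=/tribru) == ok
! gauge translate(v=9, u_from=C, u_to=m) == ToolError: incompatible units
! shelfsys dig(p=/tribru/greco) == ok
! shelfsys jot(p=/vaba, c=pusliflo_ust) == overwrote

Answer: {jahehir=co, protre/, vaba=mi}


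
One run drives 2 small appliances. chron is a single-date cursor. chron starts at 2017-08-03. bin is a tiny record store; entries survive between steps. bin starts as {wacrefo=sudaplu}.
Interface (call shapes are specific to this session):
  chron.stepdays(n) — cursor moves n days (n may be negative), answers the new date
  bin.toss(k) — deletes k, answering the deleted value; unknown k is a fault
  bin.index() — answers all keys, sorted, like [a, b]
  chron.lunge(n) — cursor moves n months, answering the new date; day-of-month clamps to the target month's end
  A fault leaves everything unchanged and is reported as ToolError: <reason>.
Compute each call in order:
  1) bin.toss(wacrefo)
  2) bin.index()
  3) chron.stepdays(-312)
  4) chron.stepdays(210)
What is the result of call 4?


$ bin.toss k: wacrefo
:: sudaplu
$ bin.index
:: []
$ chron.stepdays n: -312
:: 2016-09-25
$ chron.stepdays n: 210
:: 2017-04-23

Answer: 2017-04-23


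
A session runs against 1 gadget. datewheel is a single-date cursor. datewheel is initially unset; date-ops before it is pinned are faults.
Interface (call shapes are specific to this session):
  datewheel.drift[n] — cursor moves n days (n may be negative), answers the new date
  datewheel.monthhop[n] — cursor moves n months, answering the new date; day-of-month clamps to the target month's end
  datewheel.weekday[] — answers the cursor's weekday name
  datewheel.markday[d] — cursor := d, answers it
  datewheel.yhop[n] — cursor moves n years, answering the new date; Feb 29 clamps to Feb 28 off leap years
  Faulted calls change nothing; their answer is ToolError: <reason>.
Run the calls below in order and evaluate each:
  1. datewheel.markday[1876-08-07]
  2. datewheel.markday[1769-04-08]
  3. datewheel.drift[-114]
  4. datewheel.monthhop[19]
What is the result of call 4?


Do: markday[d: 1876-08-07]
See: 1876-08-07
Do: markday[d: 1769-04-08]
See: 1769-04-08
Do: drift[n: -114]
See: 1768-12-15
Do: monthhop[n: 19]
See: 1770-07-15

Answer: 1770-07-15


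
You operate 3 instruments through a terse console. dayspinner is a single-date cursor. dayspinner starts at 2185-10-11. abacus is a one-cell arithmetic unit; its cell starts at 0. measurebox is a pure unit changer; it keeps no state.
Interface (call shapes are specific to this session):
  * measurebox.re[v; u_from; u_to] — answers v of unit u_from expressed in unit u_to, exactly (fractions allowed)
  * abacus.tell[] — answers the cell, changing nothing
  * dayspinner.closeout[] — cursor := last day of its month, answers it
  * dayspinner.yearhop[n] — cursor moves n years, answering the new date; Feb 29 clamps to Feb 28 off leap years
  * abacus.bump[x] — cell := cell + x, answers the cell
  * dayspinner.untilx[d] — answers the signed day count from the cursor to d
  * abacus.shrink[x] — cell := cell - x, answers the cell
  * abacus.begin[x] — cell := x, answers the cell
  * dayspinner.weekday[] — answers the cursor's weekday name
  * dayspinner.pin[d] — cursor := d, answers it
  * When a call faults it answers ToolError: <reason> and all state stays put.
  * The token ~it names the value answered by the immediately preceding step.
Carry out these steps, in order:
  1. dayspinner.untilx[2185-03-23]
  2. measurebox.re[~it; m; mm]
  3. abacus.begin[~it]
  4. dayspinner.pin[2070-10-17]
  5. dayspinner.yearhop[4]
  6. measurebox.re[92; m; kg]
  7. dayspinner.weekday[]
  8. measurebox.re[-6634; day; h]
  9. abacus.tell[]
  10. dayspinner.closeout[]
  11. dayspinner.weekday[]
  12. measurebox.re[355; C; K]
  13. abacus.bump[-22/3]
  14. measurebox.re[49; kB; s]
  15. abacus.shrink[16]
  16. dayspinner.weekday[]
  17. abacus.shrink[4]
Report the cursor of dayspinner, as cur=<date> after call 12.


·→ untilx(d→2185-03-23)
·← -202
·→ re(v→~it, u_from→m, u_to→mm)
·← -202000
·→ begin(x→~it)
·← -202000
·→ pin(d→2070-10-17)
·← 2070-10-17
·→ yearhop(n→4)
·← 2074-10-17
·→ re(v→92, u_from→m, u_to→kg)
·← ToolError: incompatible units
·→ weekday()
·← Wednesday
·→ re(v→-6634, u_from→day, u_to→h)
·← -159216
·→ tell()
·← -202000
·→ closeout()
·← 2074-10-31
·→ weekday()
·← Wednesday
·→ re(v→355, u_from→C, u_to→K)
·← 12563/20
·→ bump(x→-22/3)
·← -606022/3
·→ re(v→49, u_from→kB, u_to→s)
·← ToolError: incompatible units
·→ shrink(x→16)
·← -606070/3
·→ weekday()
·← Wednesday
·→ shrink(x→4)
·← -606082/3

Answer: cur=2074-10-31


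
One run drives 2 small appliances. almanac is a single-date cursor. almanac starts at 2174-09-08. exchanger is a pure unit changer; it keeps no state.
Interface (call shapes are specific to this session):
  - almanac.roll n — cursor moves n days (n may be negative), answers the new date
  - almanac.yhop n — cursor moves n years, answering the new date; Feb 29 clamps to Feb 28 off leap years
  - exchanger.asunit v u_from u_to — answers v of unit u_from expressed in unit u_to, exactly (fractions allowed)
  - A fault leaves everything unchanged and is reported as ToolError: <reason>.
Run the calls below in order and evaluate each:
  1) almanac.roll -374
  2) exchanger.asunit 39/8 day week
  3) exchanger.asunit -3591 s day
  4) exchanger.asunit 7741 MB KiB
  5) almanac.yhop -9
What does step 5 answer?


Do: almanac.roll[n: -374]
See: 2173-08-30
Do: exchanger.asunit[v: 39/8; u_from: day; u_to: week]
See: 39/56
Do: exchanger.asunit[v: -3591; u_from: s; u_to: day]
See: -133/3200
Do: exchanger.asunit[v: 7741; u_from: MB; u_to: KiB]
See: 120953125/16
Do: almanac.yhop[n: -9]
See: 2164-08-30

Answer: 2164-08-30


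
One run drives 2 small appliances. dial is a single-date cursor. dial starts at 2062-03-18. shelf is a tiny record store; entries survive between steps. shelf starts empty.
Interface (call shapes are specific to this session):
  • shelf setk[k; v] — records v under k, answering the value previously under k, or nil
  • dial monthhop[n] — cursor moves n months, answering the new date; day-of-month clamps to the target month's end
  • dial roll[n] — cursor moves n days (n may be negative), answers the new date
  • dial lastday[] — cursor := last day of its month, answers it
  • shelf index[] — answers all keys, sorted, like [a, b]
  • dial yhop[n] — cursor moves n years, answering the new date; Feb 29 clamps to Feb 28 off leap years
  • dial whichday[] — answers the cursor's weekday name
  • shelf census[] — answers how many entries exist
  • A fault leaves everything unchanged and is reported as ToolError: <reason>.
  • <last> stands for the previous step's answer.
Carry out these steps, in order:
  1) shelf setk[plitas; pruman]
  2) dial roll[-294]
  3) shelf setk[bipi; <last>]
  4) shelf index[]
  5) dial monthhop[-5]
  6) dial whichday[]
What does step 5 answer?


Answer: 2060-12-28

Derivation:
;; 1. shelf setk(k: plitas, v: pruman) => nil
;; 2. dial roll(n: -294) => 2061-05-28
;; 3. shelf setk(k: bipi, v: <last>) => nil
;; 4. shelf index() => [bipi, plitas]
;; 5. dial monthhop(n: -5) => 2060-12-28
;; 6. dial whichday() => Tuesday


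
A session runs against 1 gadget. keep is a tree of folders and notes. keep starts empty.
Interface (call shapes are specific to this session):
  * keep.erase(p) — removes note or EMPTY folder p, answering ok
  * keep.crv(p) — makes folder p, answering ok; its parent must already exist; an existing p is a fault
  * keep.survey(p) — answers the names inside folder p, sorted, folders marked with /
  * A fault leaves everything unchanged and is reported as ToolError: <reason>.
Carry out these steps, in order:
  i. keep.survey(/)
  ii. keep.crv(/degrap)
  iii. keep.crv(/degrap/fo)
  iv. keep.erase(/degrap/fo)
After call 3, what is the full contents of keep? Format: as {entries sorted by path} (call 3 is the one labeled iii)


Using survey on /, giving [].
I try crv on /degrap, — result: ok.
Now I run crv on /degrap/fo, — result: ok.
Next I call erase on /degrap/fo, and get ok.

Answer: {degrap/, degrap/fo/}


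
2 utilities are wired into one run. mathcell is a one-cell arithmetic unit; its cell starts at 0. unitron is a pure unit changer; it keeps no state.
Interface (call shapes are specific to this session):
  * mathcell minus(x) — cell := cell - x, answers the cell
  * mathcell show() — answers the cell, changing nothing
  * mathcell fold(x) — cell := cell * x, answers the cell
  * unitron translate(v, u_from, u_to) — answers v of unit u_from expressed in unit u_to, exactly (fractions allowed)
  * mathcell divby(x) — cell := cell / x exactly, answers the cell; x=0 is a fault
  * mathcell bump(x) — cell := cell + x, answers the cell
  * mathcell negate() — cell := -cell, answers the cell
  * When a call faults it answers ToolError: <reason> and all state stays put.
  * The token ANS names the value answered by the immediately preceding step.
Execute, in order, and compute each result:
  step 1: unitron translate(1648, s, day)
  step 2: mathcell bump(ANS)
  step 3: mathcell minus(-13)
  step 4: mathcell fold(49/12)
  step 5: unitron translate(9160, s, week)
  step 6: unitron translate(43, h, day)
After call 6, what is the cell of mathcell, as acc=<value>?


-> unitron translate(v='1648', u_from='s', u_to='day')
<- 103/5400
-> mathcell bump(x='ANS')
<- 103/5400
-> mathcell minus(x='-13')
<- 70303/5400
-> mathcell fold(x='49/12')
<- 3444847/64800
-> unitron translate(v='9160', u_from='s', u_to='week')
<- 229/15120
-> unitron translate(v='43', u_from='h', u_to='day')
<- 43/24

Answer: acc=3444847/64800


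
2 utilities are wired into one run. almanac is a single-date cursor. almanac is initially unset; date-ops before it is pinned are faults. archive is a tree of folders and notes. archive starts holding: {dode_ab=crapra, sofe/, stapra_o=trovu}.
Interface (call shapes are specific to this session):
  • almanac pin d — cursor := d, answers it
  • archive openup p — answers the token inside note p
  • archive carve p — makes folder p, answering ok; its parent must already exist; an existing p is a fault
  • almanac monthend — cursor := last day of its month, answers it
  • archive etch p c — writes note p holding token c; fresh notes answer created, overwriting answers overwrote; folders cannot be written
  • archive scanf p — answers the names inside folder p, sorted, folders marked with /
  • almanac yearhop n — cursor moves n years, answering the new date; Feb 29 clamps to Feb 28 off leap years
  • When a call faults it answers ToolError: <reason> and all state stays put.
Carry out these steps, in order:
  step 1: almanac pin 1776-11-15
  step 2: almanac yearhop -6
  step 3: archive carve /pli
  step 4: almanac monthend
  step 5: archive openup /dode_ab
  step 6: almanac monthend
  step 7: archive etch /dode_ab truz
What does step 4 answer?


Do: almanac pin[d→1776-11-15]
See: 1776-11-15
Do: almanac yearhop[n→-6]
See: 1770-11-15
Do: archive carve[p→/pli]
See: ok
Do: almanac monthend[]
See: 1770-11-30
Do: archive openup[p→/dode_ab]
See: crapra
Do: almanac monthend[]
See: 1770-11-30
Do: archive etch[p→/dode_ab; c→truz]
See: overwrote

Answer: 1770-11-30


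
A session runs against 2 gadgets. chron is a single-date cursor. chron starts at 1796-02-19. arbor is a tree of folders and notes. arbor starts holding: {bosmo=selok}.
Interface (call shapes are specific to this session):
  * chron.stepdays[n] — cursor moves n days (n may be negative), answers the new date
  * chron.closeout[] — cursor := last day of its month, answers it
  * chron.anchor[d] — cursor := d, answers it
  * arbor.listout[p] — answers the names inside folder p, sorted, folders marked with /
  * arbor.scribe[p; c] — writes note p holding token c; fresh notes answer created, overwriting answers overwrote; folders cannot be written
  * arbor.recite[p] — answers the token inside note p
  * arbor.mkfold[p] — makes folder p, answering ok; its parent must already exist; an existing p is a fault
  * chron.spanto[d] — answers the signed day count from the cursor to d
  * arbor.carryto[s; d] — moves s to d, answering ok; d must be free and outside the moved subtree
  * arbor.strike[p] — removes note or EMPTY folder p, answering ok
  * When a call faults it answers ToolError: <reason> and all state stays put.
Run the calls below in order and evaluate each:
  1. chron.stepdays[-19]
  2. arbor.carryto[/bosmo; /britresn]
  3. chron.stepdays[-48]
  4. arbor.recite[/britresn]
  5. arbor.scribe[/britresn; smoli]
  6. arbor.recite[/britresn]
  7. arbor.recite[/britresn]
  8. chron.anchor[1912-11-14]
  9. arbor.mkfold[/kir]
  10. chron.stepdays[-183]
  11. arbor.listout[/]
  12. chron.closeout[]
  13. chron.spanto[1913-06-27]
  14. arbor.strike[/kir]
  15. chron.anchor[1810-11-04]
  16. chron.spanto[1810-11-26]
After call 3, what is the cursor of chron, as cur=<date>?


Step: chron.stepdays[n: -19]
Result: 1796-01-31
Step: arbor.carryto[s: /bosmo; d: /britresn]
Result: ok
Step: chron.stepdays[n: -48]
Result: 1795-12-14
Step: arbor.recite[p: /britresn]
Result: selok
Step: arbor.scribe[p: /britresn; c: smoli]
Result: overwrote
Step: arbor.recite[p: /britresn]
Result: smoli
Step: arbor.recite[p: /britresn]
Result: smoli
Step: chron.anchor[d: 1912-11-14]
Result: 1912-11-14
Step: arbor.mkfold[p: /kir]
Result: ok
Step: chron.stepdays[n: -183]
Result: 1912-05-15
Step: arbor.listout[p: /]
Result: [britresn, kir/]
Step: chron.closeout[]
Result: 1912-05-31
Step: chron.spanto[d: 1913-06-27]
Result: 392
Step: arbor.strike[p: /kir]
Result: ok
Step: chron.anchor[d: 1810-11-04]
Result: 1810-11-04
Step: chron.spanto[d: 1810-11-26]
Result: 22

Answer: cur=1795-12-14


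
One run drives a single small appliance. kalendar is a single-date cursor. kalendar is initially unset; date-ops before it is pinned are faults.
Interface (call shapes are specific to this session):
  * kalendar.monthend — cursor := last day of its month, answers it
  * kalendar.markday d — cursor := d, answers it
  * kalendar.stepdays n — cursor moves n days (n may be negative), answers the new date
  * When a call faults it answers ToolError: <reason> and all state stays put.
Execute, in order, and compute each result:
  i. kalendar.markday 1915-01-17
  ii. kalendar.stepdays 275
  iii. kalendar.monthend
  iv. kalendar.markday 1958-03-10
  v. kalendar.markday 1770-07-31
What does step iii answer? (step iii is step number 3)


Answer: 1915-10-31

Derivation:
~$ kalendar.markday d=1915-01-17
  1915-01-17
~$ kalendar.stepdays n=275
  1915-10-19
~$ kalendar.monthend
  1915-10-31
~$ kalendar.markday d=1958-03-10
  1958-03-10
~$ kalendar.markday d=1770-07-31
  1770-07-31


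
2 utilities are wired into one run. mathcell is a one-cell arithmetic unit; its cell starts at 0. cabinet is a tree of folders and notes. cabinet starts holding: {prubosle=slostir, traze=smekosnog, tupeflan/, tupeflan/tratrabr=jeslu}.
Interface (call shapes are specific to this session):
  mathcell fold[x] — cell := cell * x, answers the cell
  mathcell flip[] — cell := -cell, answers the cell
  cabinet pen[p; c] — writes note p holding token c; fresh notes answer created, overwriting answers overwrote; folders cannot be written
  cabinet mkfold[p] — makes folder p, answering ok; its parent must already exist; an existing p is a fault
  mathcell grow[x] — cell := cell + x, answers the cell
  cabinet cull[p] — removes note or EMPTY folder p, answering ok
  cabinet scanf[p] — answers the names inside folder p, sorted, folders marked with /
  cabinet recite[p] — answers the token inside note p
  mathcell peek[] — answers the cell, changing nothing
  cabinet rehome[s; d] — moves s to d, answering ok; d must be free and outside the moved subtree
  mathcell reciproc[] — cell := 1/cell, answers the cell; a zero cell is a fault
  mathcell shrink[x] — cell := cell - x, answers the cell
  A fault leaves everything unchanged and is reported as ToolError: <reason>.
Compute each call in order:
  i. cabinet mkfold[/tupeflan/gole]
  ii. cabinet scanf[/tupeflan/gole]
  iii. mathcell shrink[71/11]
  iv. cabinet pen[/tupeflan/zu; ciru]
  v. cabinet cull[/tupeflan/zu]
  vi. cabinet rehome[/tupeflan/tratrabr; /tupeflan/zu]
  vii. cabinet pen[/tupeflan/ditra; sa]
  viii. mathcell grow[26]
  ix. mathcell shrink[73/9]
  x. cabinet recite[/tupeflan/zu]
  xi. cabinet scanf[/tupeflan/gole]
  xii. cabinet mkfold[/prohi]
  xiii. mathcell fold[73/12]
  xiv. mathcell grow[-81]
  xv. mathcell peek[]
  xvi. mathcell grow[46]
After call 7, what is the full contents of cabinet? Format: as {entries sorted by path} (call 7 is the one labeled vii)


Answer: {prubosle=slostir, traze=smekosnog, tupeflan/, tupeflan/ditra=sa, tupeflan/gole/, tupeflan/zu=jeslu}

Derivation:
% cabinet mkfold /tupeflan/gole
  ok
% cabinet scanf /tupeflan/gole
  []
% mathcell shrink 71/11
  -71/11
% cabinet pen /tupeflan/zu ciru
  created
% cabinet cull /tupeflan/zu
  ok
% cabinet rehome /tupeflan/tratrabr /tupeflan/zu
  ok
% cabinet pen /tupeflan/ditra sa
  created
% mathcell grow 26
  215/11
% mathcell shrink 73/9
  1132/99
% cabinet recite /tupeflan/zu
  jeslu
% cabinet scanf /tupeflan/gole
  []
% cabinet mkfold /prohi
  ok
% mathcell fold 73/12
  20659/297
% mathcell grow -81
  -3398/297
% mathcell peek
  -3398/297
% mathcell grow 46
  10264/297


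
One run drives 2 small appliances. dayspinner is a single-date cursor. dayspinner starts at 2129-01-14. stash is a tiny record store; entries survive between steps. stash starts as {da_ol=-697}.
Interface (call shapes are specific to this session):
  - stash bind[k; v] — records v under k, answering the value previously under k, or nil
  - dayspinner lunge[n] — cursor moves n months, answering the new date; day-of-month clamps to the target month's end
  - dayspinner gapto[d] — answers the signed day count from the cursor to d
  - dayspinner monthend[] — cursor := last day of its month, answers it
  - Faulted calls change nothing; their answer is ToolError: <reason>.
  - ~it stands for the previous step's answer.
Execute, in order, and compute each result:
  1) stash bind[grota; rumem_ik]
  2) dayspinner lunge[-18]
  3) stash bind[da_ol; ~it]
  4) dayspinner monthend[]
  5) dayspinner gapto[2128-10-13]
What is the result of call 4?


[in] stash bind grota rumem_ik
= nil
[in] dayspinner lunge -18
= 2127-07-14
[in] stash bind da_ol ~it
= -697
[in] dayspinner monthend
= 2127-07-31
[in] dayspinner gapto 2128-10-13
= 440

Answer: 2127-07-31


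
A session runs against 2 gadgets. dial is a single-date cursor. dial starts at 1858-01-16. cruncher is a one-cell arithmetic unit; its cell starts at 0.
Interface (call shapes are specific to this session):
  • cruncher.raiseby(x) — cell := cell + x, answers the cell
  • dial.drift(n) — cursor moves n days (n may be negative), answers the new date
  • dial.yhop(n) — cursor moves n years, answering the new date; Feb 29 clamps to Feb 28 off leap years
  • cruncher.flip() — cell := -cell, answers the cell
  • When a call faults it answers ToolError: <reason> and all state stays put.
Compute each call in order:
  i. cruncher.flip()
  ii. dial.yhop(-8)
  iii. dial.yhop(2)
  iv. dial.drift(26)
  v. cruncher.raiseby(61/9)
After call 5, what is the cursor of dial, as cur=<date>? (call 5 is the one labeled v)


# cruncher.flip() => 0
# dial.yhop(n='-8') => 1850-01-16
# dial.yhop(n='2') => 1852-01-16
# dial.drift(n='26') => 1852-02-11
# cruncher.raiseby(x='61/9') => 61/9

Answer: cur=1852-02-11
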